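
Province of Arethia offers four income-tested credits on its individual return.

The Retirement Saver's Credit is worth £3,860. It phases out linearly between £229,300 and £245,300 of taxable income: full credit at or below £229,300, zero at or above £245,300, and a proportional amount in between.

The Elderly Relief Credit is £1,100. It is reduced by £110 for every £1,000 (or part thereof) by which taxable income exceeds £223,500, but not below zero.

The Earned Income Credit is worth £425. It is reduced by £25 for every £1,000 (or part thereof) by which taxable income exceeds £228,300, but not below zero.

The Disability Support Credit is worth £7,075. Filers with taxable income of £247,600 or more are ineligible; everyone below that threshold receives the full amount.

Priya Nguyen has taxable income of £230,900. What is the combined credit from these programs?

Retirement Saver's Credit: £230,900 is £1,600 into a £16,000 phase-out range, leaving 14,400/16,000 of the credit: £3,860 × 14,400/16,000 = £3,474.
Elderly Relief Credit: income exceeds £223,500 by £7,400, which is 8 full-or-partial £1,000 increments; reduction = 8 × £110 = £880, leaving £220.
Earned Income Credit: income exceeds £228,300 by £2,600, which is 3 full-or-partial £1,000 increments; reduction = 3 × £25 = £75, leaving £350.
Disability Support Credit: £230,900 is below the £247,600 cutoff, so the full £7,075 applies.
Total: £3,474 + £220 + £350 + £7,075 = £11,119.

£11,119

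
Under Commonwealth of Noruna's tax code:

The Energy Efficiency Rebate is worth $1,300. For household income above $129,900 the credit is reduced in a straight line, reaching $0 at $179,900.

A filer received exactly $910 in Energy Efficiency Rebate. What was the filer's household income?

$910 is 910/1,300 of the full $1,300, so 390/1,300 of the $50,000 range has been used: income = $129,900 + $50,000 × 390/1,300 = $144,900.

$144,900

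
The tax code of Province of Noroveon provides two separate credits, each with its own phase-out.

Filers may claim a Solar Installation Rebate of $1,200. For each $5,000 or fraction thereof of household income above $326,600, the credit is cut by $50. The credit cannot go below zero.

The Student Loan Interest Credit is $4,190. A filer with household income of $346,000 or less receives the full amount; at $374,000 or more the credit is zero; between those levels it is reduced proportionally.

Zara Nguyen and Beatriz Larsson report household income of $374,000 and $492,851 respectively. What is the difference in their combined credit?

$700

Zara ($374,000): Solar Installation Rebate: income exceeds $326,600 by $47,400, which is 10 full-or-partial $5,000 increments; reduction = 10 × $50 = $500, leaving $700. Student Loan Interest Credit: $374,000 is at or above $374,000, so the credit is $0. total $700 + $0 = $700
Beatriz ($492,851): Solar Installation Rebate: income exceeds $326,600 by $166,251 → 34 increments × $50 = $1,700 ≥ base, so the credit is $0. Student Loan Interest Credit: $492,851 is at or above $374,000, so the credit is $0. total $0 + $0 = $0
Difference: |$700 − $0| = $700.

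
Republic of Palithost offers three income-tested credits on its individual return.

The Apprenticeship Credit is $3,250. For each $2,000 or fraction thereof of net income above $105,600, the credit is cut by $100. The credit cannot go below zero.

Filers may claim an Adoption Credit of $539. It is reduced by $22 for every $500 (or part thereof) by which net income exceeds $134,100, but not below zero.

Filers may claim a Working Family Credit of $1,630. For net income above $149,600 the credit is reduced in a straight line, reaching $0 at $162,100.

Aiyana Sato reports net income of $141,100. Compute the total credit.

Apprenticeship Credit: income exceeds $105,600 by $35,500, which is 18 full-or-partial $2,000 increments; reduction = 18 × $100 = $1,800, leaving $1,450.
Adoption Credit: income exceeds $134,100 by $7,000, which is 14 full-or-partial $500 increments; reduction = 14 × $22 = $308, leaving $231.
Working Family Credit: $141,100 is at or below the $149,600 threshold, so the full $1,630 applies.
Total: $1,450 + $231 + $1,630 = $3,311.

$3,311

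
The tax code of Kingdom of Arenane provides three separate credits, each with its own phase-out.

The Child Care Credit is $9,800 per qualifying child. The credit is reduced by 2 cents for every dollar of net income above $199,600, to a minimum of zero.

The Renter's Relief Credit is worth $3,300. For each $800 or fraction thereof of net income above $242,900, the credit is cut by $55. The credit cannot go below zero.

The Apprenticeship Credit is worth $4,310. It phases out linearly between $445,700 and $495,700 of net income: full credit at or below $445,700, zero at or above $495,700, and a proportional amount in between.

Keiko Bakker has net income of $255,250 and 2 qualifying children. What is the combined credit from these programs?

Child Care Credit: base = 2 × $9,800 = $19,600. 2% of the $55,650 excess over $199,600 is $1,113; credit = $19,600 − $1,113 = $18,487.
Renter's Relief Credit: income exceeds $242,900 by $12,350, which is 16 full-or-partial $800 increments; reduction = 16 × $55 = $880, leaving $2,420.
Apprenticeship Credit: $255,250 is at or below the $445,700 threshold, so the full $4,310 applies.
Total: $18,487 + $2,420 + $4,310 = $25,217.

$25,217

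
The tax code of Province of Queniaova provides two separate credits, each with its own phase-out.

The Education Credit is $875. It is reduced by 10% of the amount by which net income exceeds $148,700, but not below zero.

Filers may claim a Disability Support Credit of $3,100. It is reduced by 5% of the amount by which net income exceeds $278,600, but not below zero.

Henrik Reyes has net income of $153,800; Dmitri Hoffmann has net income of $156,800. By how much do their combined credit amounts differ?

$300

Henrik ($153,800): Education Credit: 10% of the $5,100 excess over $148,700 is $510; credit = $875 − $510 = $365. Disability Support Credit: $153,800 is at or below the $278,600 threshold, so the full $3,100 applies. total $365 + $3,100 = $3,465
Dmitri ($156,800): Education Credit: 10% of the $8,100 excess over $148,700 is $810; credit = $875 − $810 = $65. Disability Support Credit: $156,800 is at or below the $278,600 threshold, so the full $3,100 applies. total $65 + $3,100 = $3,165
Difference: |$3,465 − $3,165| = $300.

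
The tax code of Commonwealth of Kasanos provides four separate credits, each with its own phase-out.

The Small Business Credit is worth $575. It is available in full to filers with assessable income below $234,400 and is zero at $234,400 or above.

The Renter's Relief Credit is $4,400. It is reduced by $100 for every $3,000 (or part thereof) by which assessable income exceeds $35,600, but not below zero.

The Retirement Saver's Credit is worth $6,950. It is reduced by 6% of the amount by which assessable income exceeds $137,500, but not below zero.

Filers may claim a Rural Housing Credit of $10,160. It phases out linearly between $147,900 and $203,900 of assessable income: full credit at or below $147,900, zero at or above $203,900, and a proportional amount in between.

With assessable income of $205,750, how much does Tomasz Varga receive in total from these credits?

Small Business Credit: $205,750 is below the $234,400 cutoff, so the full $575 applies.
Renter's Relief Credit: income exceeds $35,600 by $170,150 → 57 increments × $100 = $5,700 ≥ base, so the credit is $0.
Retirement Saver's Credit: 6% of the $68,250 excess over $137,500 is $4,095; credit = $6,950 − $4,095 = $2,855.
Rural Housing Credit: $205,750 is at or above $203,900, so the credit is $0.
Total: $575 + $0 + $2,855 + $0 = $3,430.

$3,430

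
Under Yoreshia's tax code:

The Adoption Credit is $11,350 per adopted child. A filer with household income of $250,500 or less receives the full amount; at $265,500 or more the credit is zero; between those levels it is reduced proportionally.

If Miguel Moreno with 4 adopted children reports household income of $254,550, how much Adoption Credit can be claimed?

Adoption Credit: base = 4 × $11,350 = $45,400. $254,550 is $4,050 into a $15,000 phase-out range, leaving 10,950/15,000 of the credit: $45,400 × 10,950/15,000 = $33,142.

$33,142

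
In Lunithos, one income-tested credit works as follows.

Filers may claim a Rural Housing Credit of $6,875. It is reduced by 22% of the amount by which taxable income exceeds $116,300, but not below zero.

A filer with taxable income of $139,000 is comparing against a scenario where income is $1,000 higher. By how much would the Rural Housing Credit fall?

At $139,000 — 22% of the $22,700 excess over $116,300 is $4,994; credit = $6,875 − $4,994 = $1,881.
At $140,000 — 22% of the $23,700 excess over $116,300 is $5,214; credit = $6,875 − $5,214 = $1,661.
Lost: $1,881 − $1,661 = $220.

$220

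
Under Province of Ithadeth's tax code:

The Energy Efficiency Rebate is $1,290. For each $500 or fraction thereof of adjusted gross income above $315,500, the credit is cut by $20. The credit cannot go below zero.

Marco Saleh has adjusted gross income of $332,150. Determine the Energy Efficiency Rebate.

$610

Energy Efficiency Rebate: income exceeds $315,500 by $16,650, which is 34 full-or-partial $500 increments; reduction = 34 × $20 = $680, leaving $610.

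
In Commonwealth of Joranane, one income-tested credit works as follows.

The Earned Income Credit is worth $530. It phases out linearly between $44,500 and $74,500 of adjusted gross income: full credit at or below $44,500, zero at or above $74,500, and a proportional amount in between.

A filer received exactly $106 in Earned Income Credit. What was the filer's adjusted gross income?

$106 is 106/530 of the full $530, so 424/530 of the $30,000 range has been used: income = $44,500 + $30,000 × 424/530 = $68,500.

$68,500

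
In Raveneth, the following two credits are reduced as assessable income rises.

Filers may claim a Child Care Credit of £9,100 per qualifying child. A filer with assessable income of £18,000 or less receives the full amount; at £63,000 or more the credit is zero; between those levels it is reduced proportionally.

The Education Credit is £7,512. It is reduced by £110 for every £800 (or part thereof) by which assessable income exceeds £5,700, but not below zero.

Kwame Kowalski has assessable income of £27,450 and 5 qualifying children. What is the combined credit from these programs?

£40,377

Child Care Credit: base = 5 × £9,100 = £45,500. £27,450 is £9,450 into a £45,000 phase-out range, leaving 35,550/45,000 of the credit: £45,500 × 35,550/45,000 = £35,945.
Education Credit: income exceeds £5,700 by £21,750, which is 28 full-or-partial £800 increments; reduction = 28 × £110 = £3,080, leaving £4,432.
Total: £35,945 + £4,432 = £40,377.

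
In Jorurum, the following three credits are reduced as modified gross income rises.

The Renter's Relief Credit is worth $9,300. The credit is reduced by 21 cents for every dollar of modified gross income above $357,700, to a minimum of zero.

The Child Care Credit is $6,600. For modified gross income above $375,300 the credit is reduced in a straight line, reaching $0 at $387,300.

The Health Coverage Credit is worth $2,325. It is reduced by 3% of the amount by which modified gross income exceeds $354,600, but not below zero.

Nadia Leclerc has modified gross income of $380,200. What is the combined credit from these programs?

$10,037

Renter's Relief Credit: 21% of the $22,500 excess over $357,700 is $4,725; credit = $9,300 − $4,725 = $4,575.
Child Care Credit: $380,200 is $4,900 into a $12,000 phase-out range, leaving 7,100/12,000 of the credit: $6,600 × 7,100/12,000 = $3,905.
Health Coverage Credit: 3% of the $25,600 excess over $354,600 is $768; credit = $2,325 − $768 = $1,557.
Total: $4,575 + $3,905 + $1,557 = $10,037.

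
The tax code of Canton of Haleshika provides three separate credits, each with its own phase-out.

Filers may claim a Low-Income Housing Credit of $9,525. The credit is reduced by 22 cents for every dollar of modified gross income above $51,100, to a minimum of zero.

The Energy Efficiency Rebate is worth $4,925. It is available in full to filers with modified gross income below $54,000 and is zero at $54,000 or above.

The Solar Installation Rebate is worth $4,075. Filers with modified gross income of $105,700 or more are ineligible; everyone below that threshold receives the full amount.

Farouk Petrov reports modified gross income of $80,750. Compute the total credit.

$7,077

Low-Income Housing Credit: 22% of the $29,650 excess over $51,100 is $6,523; credit = $9,525 − $6,523 = $3,002.
Energy Efficiency Rebate: $80,750 meets or exceeds the $54,000 cutoff, so the credit is $0.
Solar Installation Rebate: $80,750 is below the $105,700 cutoff, so the full $4,075 applies.
Total: $3,002 + $0 + $4,075 = $7,077.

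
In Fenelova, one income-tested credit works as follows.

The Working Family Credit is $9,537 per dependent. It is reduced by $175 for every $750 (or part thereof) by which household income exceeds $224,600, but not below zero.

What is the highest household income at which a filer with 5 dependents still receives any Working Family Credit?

Full credit = 5 × $9,537 = $47,685.
After 272 increments the reduction is 272 × $175 = $47,600, leaving $85; one more increment wipes it out. Increment 272 ends at excess 272 × $750 = $204,000, so the highest qualifying income is $224,600 + $204,000 = $428,600.

$428,600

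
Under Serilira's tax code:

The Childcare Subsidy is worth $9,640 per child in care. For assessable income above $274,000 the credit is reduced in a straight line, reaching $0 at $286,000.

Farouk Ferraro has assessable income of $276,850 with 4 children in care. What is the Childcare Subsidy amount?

Childcare Subsidy: base = 4 × $9,640 = $38,560. $276,850 is $2,850 into a $12,000 phase-out range, leaving 9,150/12,000 of the credit: $38,560 × 9,150/12,000 = $29,402.

$29,402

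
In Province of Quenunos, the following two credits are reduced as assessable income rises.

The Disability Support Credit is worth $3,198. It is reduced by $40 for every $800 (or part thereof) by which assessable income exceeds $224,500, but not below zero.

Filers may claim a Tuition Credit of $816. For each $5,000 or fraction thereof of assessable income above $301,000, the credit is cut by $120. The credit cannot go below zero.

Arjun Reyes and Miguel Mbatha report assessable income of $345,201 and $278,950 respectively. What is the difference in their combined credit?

$1,254

Arjun ($345,201): Disability Support Credit: income exceeds $224,500 by $120,701 → 151 increments × $40 = $6,040 ≥ base, so the credit is $0. Tuition Credit: income exceeds $301,000 by $44,201 → 9 increments × $120 = $1,080 ≥ base, so the credit is $0. total $0 + $0 = $0
Miguel ($278,950): Disability Support Credit: income exceeds $224,500 by $54,450, which is 69 full-or-partial $800 increments; reduction = 69 × $40 = $2,760, leaving $438. Tuition Credit: $278,950 is at or below the $301,000 threshold, so the full $816 applies. total $438 + $816 = $1,254
Difference: |$0 − $1,254| = $1,254.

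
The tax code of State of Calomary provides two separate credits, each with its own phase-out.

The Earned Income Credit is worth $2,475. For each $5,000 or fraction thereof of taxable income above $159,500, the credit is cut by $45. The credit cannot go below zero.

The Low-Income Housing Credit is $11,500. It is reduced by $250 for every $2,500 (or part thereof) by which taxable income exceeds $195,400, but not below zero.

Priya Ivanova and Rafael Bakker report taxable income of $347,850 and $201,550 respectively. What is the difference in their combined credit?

Priya ($347,850): Earned Income Credit: income exceeds $159,500 by $188,350, which is 38 full-or-partial $5,000 increments; reduction = 38 × $45 = $1,710, leaving $765. Low-Income Housing Credit: income exceeds $195,400 by $152,450 → 61 increments × $250 = $15,250 ≥ base, so the credit is $0. total $765 + $0 = $765
Rafael ($201,550): Earned Income Credit: income exceeds $159,500 by $42,050, which is 9 full-or-partial $5,000 increments; reduction = 9 × $45 = $405, leaving $2,070. Low-Income Housing Credit: income exceeds $195,400 by $6,150, which is 3 full-or-partial $2,500 increments; reduction = 3 × $250 = $750, leaving $10,750. total $2,070 + $10,750 = $12,820
Difference: |$765 − $12,820| = $12,055.

$12,055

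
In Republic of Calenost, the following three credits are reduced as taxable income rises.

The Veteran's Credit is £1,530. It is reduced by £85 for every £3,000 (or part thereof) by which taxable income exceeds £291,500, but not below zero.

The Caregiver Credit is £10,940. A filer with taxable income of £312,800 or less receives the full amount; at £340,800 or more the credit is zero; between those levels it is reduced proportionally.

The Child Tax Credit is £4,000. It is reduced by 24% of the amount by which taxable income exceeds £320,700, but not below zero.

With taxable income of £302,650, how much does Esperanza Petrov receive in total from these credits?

£16,130

Veteran's Credit: income exceeds £291,500 by £11,150, which is 4 full-or-partial £3,000 increments; reduction = 4 × £85 = £340, leaving £1,190.
Caregiver Credit: £302,650 is at or below the £312,800 threshold, so the full £10,940 applies.
Child Tax Credit: £302,650 is at or below the £320,700 threshold, so the full £4,000 applies.
Total: £1,190 + £10,940 + £4,000 = £16,130.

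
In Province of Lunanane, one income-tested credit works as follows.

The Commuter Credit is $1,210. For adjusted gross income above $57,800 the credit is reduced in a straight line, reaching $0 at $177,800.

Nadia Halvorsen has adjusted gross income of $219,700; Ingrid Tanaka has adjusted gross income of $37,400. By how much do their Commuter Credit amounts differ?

$1,210

Nadia ($219,700): Commuter Credit: $219,700 is at or above $177,800, so the credit is $0.
Ingrid ($37,400): Commuter Credit: $37,400 is at or below the $57,800 threshold, so the full $1,210 applies.
Difference: |$0 − $1,210| = $1,210.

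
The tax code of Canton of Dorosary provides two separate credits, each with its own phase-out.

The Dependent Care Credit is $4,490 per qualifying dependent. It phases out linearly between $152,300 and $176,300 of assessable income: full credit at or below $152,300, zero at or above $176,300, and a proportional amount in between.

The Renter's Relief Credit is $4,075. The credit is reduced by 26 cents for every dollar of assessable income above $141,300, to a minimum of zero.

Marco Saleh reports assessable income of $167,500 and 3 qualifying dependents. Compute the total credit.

Dependent Care Credit: base = 3 × $4,490 = $13,470. $167,500 is $15,200 into a $24,000 phase-out range, leaving 8,800/24,000 of the credit: $13,470 × 8,800/24,000 = $4,939.
Renter's Relief Credit: 26% of the $26,200 excess over $141,300 is $6,812 ≥ base, so the credit is $0.
Total: $4,939 + $0 = $4,939.

$4,939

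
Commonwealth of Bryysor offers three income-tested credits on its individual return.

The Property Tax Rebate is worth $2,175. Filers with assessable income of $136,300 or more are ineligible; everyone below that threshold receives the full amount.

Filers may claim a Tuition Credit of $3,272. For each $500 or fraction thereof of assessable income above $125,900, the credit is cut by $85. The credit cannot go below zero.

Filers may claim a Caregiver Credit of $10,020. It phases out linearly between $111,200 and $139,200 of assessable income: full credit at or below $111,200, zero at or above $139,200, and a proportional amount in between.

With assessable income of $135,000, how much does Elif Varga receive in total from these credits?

Property Tax Rebate: $135,000 is below the $136,300 cutoff, so the full $2,175 applies.
Tuition Credit: income exceeds $125,900 by $9,100, which is 19 full-or-partial $500 increments; reduction = 19 × $85 = $1,615, leaving $1,657.
Caregiver Credit: $135,000 is $23,800 into a $28,000 phase-out range, leaving 4,200/28,000 of the credit: $10,020 × 4,200/28,000 = $1,503.
Total: $2,175 + $1,657 + $1,503 = $5,335.

$5,335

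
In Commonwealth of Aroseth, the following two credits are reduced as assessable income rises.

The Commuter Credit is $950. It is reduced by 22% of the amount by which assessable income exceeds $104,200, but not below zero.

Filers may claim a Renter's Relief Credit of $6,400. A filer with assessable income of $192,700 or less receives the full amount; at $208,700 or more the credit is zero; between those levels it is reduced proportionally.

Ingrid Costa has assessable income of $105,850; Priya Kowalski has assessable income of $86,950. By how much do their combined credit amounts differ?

$363

Ingrid ($105,850): Commuter Credit: 22% of the $1,650 excess over $104,200 is $363; credit = $950 − $363 = $587. Renter's Relief Credit: $105,850 is at or below the $192,700 threshold, so the full $6,400 applies. total $587 + $6,400 = $6,987
Priya ($86,950): Commuter Credit: $86,950 is at or below the $104,200 threshold, so the full $950 applies. Renter's Relief Credit: $86,950 is at or below the $192,700 threshold, so the full $6,400 applies. total $950 + $6,400 = $7,350
Difference: |$6,987 − $7,350| = $363.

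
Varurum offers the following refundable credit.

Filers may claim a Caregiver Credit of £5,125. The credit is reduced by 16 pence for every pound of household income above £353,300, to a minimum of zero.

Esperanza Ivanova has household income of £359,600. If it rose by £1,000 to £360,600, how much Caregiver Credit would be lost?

£160

At £359,600 — 16% of the £6,300 excess over £353,300 is £1,008; credit = £5,125 − £1,008 = £4,117.
At £360,600 — 16% of the £7,300 excess over £353,300 is £1,168; credit = £5,125 − £1,168 = £3,957.
Lost: £4,117 − £3,957 = £160.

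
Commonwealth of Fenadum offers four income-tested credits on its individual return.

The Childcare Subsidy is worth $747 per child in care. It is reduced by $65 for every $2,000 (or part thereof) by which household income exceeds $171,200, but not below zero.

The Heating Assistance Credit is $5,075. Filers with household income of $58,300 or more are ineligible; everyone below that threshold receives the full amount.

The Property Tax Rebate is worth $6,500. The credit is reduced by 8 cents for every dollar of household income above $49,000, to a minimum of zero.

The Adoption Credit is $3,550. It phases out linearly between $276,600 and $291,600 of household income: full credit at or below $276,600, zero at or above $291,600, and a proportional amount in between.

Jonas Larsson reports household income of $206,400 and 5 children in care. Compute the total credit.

$6,115

Childcare Subsidy: base = 5 × $747 = $3,735. income exceeds $171,200 by $35,200, which is 18 full-or-partial $2,000 increments; reduction = 18 × $65 = $1,170, leaving $2,565.
Heating Assistance Credit: $206,400 meets or exceeds the $58,300 cutoff, so the credit is $0.
Property Tax Rebate: 8% of the $157,400 excess over $49,000 is $12,592 ≥ base, so the credit is $0.
Adoption Credit: $206,400 is at or below the $276,600 threshold, so the full $3,550 applies.
Total: $2,565 + $0 + $0 + $3,550 = $6,115.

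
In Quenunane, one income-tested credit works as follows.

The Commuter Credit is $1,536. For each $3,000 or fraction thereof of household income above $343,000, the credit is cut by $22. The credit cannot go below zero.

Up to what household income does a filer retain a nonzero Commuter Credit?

After 69 increments the reduction is 69 × $22 = $1,518, leaving $18; one more increment wipes it out. Increment 69 ends at excess 69 × $3,000 = $207,000, so the highest qualifying income is $343,000 + $207,000 = $550,000.

$550,000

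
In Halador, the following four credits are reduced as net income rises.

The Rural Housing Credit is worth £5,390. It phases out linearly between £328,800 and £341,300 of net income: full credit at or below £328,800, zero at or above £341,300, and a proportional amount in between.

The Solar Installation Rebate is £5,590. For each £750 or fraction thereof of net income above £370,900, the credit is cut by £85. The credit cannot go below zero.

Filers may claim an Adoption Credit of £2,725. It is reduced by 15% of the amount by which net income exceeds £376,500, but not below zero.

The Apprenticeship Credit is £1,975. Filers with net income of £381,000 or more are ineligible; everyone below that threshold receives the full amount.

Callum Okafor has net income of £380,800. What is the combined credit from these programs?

Rural Housing Credit: £380,800 is at or above £341,300, so the credit is £0.
Solar Installation Rebate: income exceeds £370,900 by £9,900, which is 14 full-or-partial £750 increments; reduction = 14 × £85 = £1,190, leaving £4,400.
Adoption Credit: 15% of the £4,300 excess over £376,500 is £645; credit = £2,725 − £645 = £2,080.
Apprenticeship Credit: £380,800 is below the £381,000 cutoff, so the full £1,975 applies.
Total: £0 + £4,400 + £2,080 + £1,975 = £8,455.

£8,455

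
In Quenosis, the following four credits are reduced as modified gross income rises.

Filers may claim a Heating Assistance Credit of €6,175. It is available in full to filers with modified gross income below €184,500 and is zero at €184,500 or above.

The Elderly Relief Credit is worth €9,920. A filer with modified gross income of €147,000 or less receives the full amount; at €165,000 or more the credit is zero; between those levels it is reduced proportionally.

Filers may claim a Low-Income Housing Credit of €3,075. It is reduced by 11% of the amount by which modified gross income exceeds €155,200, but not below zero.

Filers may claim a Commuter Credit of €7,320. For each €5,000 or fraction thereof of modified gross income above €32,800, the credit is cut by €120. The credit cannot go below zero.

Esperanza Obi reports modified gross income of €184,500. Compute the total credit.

Heating Assistance Credit: €184,500 meets or exceeds the €184,500 cutoff, so the credit is €0.
Elderly Relief Credit: €184,500 is at or above €165,000, so the credit is €0.
Low-Income Housing Credit: 11% of the €29,300 excess over €155,200 is €3,223 ≥ base, so the credit is €0.
Commuter Credit: income exceeds €32,800 by €151,700, which is 31 full-or-partial €5,000 increments; reduction = 31 × €120 = €3,720, leaving €3,600.
Total: €0 + €0 + €0 + €3,600 = €3,600.

€3,600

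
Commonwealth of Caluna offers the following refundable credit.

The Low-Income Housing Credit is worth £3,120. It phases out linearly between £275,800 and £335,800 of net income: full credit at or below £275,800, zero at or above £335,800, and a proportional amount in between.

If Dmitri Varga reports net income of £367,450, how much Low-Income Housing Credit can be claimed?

Low-Income Housing Credit: £367,450 is at or above £335,800, so the credit is £0.

£0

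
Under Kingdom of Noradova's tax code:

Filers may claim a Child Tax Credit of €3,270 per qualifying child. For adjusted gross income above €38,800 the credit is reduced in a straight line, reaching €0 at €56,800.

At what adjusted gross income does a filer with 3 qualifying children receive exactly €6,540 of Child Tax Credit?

Full credit = 3 × €3,270 = €9,810.
€6,540 is 6,540/9,810 of the full €9,810, so 3,270/9,810 of the €18,000 range has been used: income = €38,800 + €18,000 × 3,270/9,810 = €44,800.

€44,800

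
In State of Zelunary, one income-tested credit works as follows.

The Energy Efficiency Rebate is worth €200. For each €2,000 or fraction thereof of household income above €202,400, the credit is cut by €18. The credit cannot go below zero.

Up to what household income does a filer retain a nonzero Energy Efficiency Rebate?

After 11 increments the reduction is 11 × €18 = €198, leaving €2; one more increment wipes it out. Increment 11 ends at excess 11 × €2,000 = €22,000, so the highest qualifying income is €202,400 + €22,000 = €224,400.

€224,400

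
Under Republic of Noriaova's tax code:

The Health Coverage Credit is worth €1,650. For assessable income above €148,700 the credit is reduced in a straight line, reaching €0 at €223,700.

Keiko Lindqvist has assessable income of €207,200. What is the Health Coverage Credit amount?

Health Coverage Credit: €207,200 is €58,500 into a €75,000 phase-out range, leaving 16,500/75,000 of the credit: €1,650 × 16,500/75,000 = €363.

€363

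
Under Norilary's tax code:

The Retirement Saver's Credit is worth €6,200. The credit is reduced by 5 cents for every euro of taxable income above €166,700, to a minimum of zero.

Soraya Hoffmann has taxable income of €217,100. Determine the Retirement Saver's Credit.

Retirement Saver's Credit: 5% of the €50,400 excess over €166,700 is €2,520; credit = €6,200 − €2,520 = €3,680.

€3,680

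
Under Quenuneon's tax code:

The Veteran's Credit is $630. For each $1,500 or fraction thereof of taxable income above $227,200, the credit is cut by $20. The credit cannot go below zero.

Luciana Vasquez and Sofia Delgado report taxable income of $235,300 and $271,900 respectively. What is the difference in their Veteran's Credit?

Luciana ($235,300): Veteran's Credit: income exceeds $227,200 by $8,100, which is 6 full-or-partial $1,500 increments; reduction = 6 × $20 = $120, leaving $510.
Sofia ($271,900): Veteran's Credit: income exceeds $227,200 by $44,700, which is 30 full-or-partial $1,500 increments; reduction = 30 × $20 = $600, leaving $30.
Difference: |$510 − $30| = $480.

$480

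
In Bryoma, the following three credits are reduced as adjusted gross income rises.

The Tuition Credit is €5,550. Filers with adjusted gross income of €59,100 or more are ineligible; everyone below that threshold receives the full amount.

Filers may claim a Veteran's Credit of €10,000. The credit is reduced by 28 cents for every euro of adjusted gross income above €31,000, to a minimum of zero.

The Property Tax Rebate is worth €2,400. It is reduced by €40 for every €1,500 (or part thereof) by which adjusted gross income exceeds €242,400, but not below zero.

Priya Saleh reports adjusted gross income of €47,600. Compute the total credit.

Tuition Credit: €47,600 is below the €59,100 cutoff, so the full €5,550 applies.
Veteran's Credit: 28% of the €16,600 excess over €31,000 is €4,648; credit = €10,000 − €4,648 = €5,352.
Property Tax Rebate: €47,600 is at or below the €242,400 threshold, so the full €2,400 applies.
Total: €5,550 + €5,352 + €2,400 = €13,302.

€13,302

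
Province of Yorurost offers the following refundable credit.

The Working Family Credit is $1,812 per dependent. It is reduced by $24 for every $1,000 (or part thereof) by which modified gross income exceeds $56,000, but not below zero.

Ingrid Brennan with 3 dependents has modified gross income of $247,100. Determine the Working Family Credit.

Working Family Credit: base = 3 × $1,812 = $5,436. income exceeds $56,000 by $191,100, which is 192 full-or-partial $1,000 increments; reduction = 192 × $24 = $4,608, leaving $828.

$828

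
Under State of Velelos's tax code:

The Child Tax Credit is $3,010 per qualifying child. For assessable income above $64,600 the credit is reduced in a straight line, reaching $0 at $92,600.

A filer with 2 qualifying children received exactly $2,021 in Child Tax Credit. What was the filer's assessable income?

$83,200

Full credit = 2 × $3,010 = $6,020.
$2,021 is 2,021/6,020 of the full $6,020, so 3,999/6,020 of the $28,000 range has been used: income = $64,600 + $28,000 × 3,999/6,020 = $83,200.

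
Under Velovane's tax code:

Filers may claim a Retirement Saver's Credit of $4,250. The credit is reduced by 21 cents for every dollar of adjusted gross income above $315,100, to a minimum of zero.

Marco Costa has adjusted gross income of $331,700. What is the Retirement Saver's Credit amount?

Retirement Saver's Credit: 21% of the $16,600 excess over $315,100 is $3,486; credit = $4,250 − $3,486 = $764.

$764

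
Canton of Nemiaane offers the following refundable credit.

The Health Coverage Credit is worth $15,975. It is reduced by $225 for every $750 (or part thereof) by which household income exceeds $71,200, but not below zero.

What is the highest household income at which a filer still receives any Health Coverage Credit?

After 70 increments the reduction is 70 × $225 = $15,750, leaving $225; one more increment wipes it out. Increment 70 ends at excess 70 × $750 = $52,500, so the highest qualifying income is $71,200 + $52,500 = $123,700.

$123,700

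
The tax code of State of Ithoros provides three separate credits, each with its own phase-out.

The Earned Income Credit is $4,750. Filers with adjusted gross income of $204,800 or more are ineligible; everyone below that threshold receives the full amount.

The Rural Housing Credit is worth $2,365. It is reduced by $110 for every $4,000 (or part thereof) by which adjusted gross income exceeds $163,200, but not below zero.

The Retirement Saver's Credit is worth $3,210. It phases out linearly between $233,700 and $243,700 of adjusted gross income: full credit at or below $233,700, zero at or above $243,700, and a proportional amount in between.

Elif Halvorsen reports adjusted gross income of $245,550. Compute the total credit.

Earned Income Credit: $245,550 meets or exceeds the $204,800 cutoff, so the credit is $0.
Rural Housing Credit: income exceeds $163,200 by $82,350, which is 21 full-or-partial $4,000 increments; reduction = 21 × $110 = $2,310, leaving $55.
Retirement Saver's Credit: $245,550 is at or above $243,700, so the credit is $0.
Total: $0 + $55 + $0 = $55.

$55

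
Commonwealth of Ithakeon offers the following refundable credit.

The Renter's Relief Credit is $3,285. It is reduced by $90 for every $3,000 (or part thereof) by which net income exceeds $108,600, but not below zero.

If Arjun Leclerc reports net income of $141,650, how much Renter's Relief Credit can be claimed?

$2,205

Renter's Relief Credit: income exceeds $108,600 by $33,050, which is 12 full-or-partial $3,000 increments; reduction = 12 × $90 = $1,080, leaving $2,205.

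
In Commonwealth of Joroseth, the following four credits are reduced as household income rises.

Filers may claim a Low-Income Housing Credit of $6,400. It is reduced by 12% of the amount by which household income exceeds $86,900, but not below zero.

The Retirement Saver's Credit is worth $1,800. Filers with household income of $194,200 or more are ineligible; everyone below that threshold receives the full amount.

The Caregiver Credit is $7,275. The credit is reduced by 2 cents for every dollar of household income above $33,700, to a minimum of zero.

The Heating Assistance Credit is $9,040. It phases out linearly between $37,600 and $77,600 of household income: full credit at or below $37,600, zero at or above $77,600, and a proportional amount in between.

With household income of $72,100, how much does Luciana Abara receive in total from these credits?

Low-Income Housing Credit: $72,100 is at or below the $86,900 threshold, so the full $6,400 applies.
Retirement Saver's Credit: $72,100 is below the $194,200 cutoff, so the full $1,800 applies.
Caregiver Credit: 2% of the $38,400 excess over $33,700 is $768; credit = $7,275 − $768 = $6,507.
Heating Assistance Credit: $72,100 is $34,500 into a $40,000 phase-out range, leaving 5,500/40,000 of the credit: $9,040 × 5,500/40,000 = $1,243.
Total: $6,400 + $1,800 + $6,507 + $1,243 = $15,950.

$15,950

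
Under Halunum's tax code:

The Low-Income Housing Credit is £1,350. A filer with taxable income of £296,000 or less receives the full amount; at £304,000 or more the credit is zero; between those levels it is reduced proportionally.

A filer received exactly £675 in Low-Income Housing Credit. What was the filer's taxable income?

£675 is 675/1,350 of the full £1,350, so 675/1,350 of the £8,000 range has been used: income = £296,000 + £8,000 × 675/1,350 = £300,000.

£300,000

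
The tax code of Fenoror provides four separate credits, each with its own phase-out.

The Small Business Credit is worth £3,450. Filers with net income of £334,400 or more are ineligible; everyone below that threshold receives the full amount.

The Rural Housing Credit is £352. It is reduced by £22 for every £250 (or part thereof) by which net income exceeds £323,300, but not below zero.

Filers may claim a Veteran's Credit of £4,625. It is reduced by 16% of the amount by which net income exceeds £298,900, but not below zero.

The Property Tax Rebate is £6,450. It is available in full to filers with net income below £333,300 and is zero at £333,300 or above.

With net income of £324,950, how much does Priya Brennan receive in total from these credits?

Small Business Credit: £324,950 is below the £334,400 cutoff, so the full £3,450 applies.
Rural Housing Credit: income exceeds £323,300 by £1,650, which is 7 full-or-partial £250 increments; reduction = 7 × £22 = £154, leaving £198.
Veteran's Credit: 16% of the £26,050 excess over £298,900 is £4,168; credit = £4,625 − £4,168 = £457.
Property Tax Rebate: £324,950 is below the £333,300 cutoff, so the full £6,450 applies.
Total: £3,450 + £198 + £457 + £6,450 = £10,555.

£10,555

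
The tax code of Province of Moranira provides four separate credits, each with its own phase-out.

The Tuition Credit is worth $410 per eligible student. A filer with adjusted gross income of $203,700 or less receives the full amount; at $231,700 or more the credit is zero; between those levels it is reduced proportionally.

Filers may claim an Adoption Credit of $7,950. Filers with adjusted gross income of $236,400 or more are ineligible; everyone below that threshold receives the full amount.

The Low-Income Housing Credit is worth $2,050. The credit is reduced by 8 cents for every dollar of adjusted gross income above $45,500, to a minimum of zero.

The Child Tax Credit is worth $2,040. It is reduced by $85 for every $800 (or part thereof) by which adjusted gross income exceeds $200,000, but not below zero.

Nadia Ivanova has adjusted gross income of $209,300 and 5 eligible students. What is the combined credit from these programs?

$10,610

Tuition Credit: base = 5 × $410 = $2,050. $209,300 is $5,600 into a $28,000 phase-out range, leaving 22,400/28,000 of the credit: $2,050 × 22,400/28,000 = $1,640.
Adoption Credit: $209,300 is below the $236,400 cutoff, so the full $7,950 applies.
Low-Income Housing Credit: 8% of the $163,800 excess over $45,500 is $13,104 ≥ base, so the credit is $0.
Child Tax Credit: income exceeds $200,000 by $9,300, which is 12 full-or-partial $800 increments; reduction = 12 × $85 = $1,020, leaving $1,020.
Total: $1,640 + $7,950 + $0 + $1,020 = $10,610.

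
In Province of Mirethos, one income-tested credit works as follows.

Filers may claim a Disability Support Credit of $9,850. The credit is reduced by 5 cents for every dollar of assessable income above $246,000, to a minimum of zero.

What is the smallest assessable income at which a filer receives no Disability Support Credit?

The credit falls by 5% of each dollar above $246,000, so it reaches zero when the excess is $9,850 / 5% = $197,000: income = $246,000 + $197,000 = $443,000.

$443,000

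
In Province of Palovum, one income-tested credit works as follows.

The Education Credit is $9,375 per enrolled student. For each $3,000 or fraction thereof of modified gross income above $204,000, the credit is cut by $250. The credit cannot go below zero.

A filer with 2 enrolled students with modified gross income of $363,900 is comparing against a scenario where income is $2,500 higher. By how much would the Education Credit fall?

$250

At $363,900 — base = 2 × $9,375 = $18,750. income exceeds $204,000 by $159,900, which is 54 full-or-partial $3,000 increments; reduction = 54 × $250 = $13,500, leaving $5,250.
At $366,400 — base = 2 × $9,375 = $18,750. income exceeds $204,000 by $162,400, which is 55 full-or-partial $3,000 increments; reduction = 55 × $250 = $13,750, leaving $5,000.
Lost: $5,250 − $5,000 = $250.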